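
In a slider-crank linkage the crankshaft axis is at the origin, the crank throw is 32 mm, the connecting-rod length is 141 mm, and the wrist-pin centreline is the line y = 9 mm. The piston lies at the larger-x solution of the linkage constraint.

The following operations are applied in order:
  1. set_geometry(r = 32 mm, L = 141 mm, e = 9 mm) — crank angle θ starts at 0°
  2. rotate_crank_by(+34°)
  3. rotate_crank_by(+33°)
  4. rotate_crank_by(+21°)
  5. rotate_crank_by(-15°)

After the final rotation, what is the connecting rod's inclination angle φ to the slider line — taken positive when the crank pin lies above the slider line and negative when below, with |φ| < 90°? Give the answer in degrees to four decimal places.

set_geometry: r = 32 mm, L = 141 mm, e = 9 mm; θ ← 0°
rotate_crank_by(+34°): θ ← 0° +34° = 34°
rotate_crank_by(+33°): θ ← 34° +33° = 67°
rotate_crank_by(+21°): θ ← 67° +21° = 88°
rotate_crank_by(-15°): θ ← 88° -15° = 73°
crank pin P = (r cos θ, r sin θ) = (9.355895, 30.601752)
h = r sin θ − e = 30.601752 − 9 = 21.601752
sin φ = h / L = 21.601752 / 141 = 0.15320392
φ = arcsin(0.15320392) = 8.812644°

8.8126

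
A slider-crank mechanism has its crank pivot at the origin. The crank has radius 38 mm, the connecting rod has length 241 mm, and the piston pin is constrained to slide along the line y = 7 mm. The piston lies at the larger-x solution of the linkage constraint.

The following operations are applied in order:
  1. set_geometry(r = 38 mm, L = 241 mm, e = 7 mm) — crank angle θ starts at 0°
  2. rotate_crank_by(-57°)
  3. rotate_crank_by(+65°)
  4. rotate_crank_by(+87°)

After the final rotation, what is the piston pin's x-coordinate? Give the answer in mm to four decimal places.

set_geometry: r = 38 mm, L = 241 mm, e = 7 mm; θ ← 0°
rotate_crank_by(-57°): θ ← 0° -57° = -57°
rotate_crank_by(+65°): θ ← -57° +65° = 8°
rotate_crank_by(+87°): θ ← 8° +87° = 95°
crank pin P = (r cos θ, r sin θ) = (-3.311918, 37.855399)
h = r sin θ − e = 37.855399 − 7 = 30.855399
x = r cos θ + √(L² − h²) = -3.311918 + √(58081.0 − 952.0556) = -3.311918 + 239.016619 = 235.704701

235.7047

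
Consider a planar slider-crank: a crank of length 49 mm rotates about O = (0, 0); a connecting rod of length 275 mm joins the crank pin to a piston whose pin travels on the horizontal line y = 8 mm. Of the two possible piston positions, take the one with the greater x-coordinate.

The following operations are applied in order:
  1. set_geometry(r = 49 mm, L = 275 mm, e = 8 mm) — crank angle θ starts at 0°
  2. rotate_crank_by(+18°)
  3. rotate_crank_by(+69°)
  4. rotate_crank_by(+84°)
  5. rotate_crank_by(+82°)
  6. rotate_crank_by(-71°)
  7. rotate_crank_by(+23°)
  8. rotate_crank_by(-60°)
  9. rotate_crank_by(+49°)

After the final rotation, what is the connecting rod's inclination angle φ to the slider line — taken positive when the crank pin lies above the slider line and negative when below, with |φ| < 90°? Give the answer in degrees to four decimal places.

-4.1402

set_geometry: r = 49 mm, L = 275 mm, e = 8 mm; θ ← 0°
rotate_crank_by(+18°): θ ← 0° +18° = 18°
rotate_crank_by(+69°): θ ← 18° +69° = 87°
rotate_crank_by(+84°): θ ← 87° +84° = 171°
rotate_crank_by(+82°): θ ← 171° +82° = 253°
rotate_crank_by(-71°): θ ← 253° -71° = 182°
rotate_crank_by(+23°): θ ← 182° +23° = 205°
rotate_crank_by(-60°): θ ← 205° -60° = 145°
rotate_crank_by(+49°): θ ← 145° +49° = 194°
crank pin P = (r cos θ, r sin θ) = (-47.544491, -11.854173)
h = r sin θ − e = -11.854173 − 8 = -19.854173
sin φ = h / L = -19.854173 / 275 = -0.07219699
φ = arcsin(-0.07219699) = -4.140185°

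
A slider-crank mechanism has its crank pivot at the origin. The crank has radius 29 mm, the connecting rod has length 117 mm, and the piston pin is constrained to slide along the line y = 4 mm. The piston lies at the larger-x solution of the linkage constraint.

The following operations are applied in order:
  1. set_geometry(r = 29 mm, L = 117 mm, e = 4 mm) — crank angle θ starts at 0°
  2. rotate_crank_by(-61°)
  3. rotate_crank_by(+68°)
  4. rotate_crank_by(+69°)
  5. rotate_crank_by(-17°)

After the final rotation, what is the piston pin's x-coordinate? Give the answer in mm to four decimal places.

set_geometry: r = 29 mm, L = 117 mm, e = 4 mm; θ ← 0°
rotate_crank_by(-61°): θ ← 0° -61° = -61°
rotate_crank_by(+68°): θ ← -61° +68° = 7°
rotate_crank_by(+69°): θ ← 7° +69° = 76°
rotate_crank_by(-17°): θ ← 76° -17° = 59°
crank pin P = (r cos θ, r sin θ) = (14.936104, 24.857852)
h = r sin θ − e = 24.857852 − 4 = 20.857852
x = r cos θ + √(L² − h²) = 14.936104 + √(13689.0 − 435.0500) = 14.936104 + 115.125801 = 130.061905

130.0619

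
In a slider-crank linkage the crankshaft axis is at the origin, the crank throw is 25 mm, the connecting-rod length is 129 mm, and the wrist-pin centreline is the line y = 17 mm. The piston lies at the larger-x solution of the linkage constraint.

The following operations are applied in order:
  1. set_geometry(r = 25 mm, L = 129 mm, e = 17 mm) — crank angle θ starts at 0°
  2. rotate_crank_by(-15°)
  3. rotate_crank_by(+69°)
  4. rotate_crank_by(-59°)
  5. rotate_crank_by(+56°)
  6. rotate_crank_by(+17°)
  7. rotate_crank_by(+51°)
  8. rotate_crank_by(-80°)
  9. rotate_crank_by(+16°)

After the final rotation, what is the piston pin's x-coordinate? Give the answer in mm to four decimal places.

set_geometry: r = 25 mm, L = 129 mm, e = 17 mm; θ ← 0°
rotate_crank_by(-15°): θ ← 0° -15° = -15°
rotate_crank_by(+69°): θ ← -15° +69° = 54°
rotate_crank_by(-59°): θ ← 54° -59° = -5°
rotate_crank_by(+56°): θ ← -5° +56° = 51°
rotate_crank_by(+17°): θ ← 51° +17° = 68°
rotate_crank_by(+51°): θ ← 68° +51° = 119°
rotate_crank_by(-80°): θ ← 119° -80° = 39°
rotate_crank_by(+16°): θ ← 39° +16° = 55°
crank pin P = (r cos θ, r sin θ) = (14.339411, 20.478801)
h = r sin θ − e = 20.478801 − 17 = 3.478801
x = r cos θ + √(L² − h²) = 14.339411 + √(16641.0 − 12.1021) = 14.339411 + 128.953084 = 143.292495

143.2925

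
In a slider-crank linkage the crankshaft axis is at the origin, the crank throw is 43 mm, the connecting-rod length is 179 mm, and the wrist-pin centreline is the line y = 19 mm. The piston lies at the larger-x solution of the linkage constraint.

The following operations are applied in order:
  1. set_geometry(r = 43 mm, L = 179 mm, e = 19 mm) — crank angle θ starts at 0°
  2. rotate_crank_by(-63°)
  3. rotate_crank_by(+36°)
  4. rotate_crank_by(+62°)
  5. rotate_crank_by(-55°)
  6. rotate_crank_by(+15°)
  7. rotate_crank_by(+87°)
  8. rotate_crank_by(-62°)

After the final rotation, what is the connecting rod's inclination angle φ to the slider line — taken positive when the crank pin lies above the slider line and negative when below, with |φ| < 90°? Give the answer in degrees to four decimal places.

-1.3743

set_geometry: r = 43 mm, L = 179 mm, e = 19 mm; θ ← 0°
rotate_crank_by(-63°): θ ← 0° -63° = -63°
rotate_crank_by(+36°): θ ← -63° +36° = -27°
rotate_crank_by(+62°): θ ← -27° +62° = 35°
rotate_crank_by(-55°): θ ← 35° -55° = -20°
rotate_crank_by(+15°): θ ← -20° +15° = -5°
rotate_crank_by(+87°): θ ← -5° +87° = 82°
rotate_crank_by(-62°): θ ← 82° -62° = 20°
crank pin P = (r cos θ, r sin θ) = (40.406783, 14.706866)
h = r sin θ − e = 14.706866 − 19 = -4.293134
sin φ = h / L = -4.293134 / 179 = -0.02398399
φ = arcsin(-0.02398399) = -1.374313°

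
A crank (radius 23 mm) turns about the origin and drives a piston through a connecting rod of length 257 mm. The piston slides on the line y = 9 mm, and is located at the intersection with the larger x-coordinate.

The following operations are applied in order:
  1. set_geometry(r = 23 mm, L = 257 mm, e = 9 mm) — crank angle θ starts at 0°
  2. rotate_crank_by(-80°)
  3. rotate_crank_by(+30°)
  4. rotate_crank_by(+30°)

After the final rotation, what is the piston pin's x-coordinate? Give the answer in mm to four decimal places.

set_geometry: r = 23 mm, L = 257 mm, e = 9 mm; θ ← 0°
rotate_crank_by(-80°): θ ← 0° -80° = -80°
rotate_crank_by(+30°): θ ← -80° +30° = -50°
rotate_crank_by(+30°): θ ← -50° +30° = -20°
crank pin P = (r cos θ, r sin θ) = (21.612930, -7.866463)
h = r sin θ − e = -7.866463 − 9 = -16.866463
x = r cos θ + √(L² − h²) = 21.612930 + √(66049.0 − 284.4776) = 21.612930 + 256.445944 = 278.058875

278.0589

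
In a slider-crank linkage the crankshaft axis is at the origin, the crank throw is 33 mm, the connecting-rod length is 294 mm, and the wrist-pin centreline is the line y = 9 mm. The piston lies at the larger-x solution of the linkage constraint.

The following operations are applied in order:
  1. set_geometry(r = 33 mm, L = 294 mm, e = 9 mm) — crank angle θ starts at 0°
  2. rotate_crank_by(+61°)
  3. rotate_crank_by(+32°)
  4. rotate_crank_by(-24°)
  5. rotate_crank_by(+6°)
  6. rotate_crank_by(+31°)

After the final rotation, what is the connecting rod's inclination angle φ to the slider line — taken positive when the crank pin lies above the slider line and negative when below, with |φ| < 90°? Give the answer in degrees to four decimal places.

4.4325

set_geometry: r = 33 mm, L = 294 mm, e = 9 mm; θ ← 0°
rotate_crank_by(+61°): θ ← 0° +61° = 61°
rotate_crank_by(+32°): θ ← 61° +32° = 93°
rotate_crank_by(-24°): θ ← 93° -24° = 69°
rotate_crank_by(+6°): θ ← 69° +6° = 75°
rotate_crank_by(+31°): θ ← 75° +31° = 106°
crank pin P = (r cos θ, r sin θ) = (-9.096033, 31.721636)
h = r sin θ − e = 31.721636 − 9 = 22.721636
sin φ = h / L = 22.721636 / 294 = 0.07728448
φ = arcsin(0.07728448) = 4.432494°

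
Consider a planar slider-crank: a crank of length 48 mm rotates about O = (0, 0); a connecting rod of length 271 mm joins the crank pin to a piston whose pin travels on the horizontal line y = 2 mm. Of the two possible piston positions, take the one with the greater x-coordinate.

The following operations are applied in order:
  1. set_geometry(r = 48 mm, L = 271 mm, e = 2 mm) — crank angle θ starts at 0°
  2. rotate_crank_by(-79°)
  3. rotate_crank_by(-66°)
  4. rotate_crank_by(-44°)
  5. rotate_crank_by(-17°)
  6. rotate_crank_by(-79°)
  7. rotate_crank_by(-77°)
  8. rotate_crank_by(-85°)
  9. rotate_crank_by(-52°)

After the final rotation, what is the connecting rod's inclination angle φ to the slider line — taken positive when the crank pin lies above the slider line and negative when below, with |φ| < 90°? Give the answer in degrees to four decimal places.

-7.0989

set_geometry: r = 48 mm, L = 271 mm, e = 2 mm; θ ← 0°
rotate_crank_by(-79°): θ ← 0° -79° = -79°
rotate_crank_by(-66°): θ ← -79° -66° = -145°
rotate_crank_by(-44°): θ ← -145° -44° = -189°
rotate_crank_by(-17°): θ ← -189° -17° = -206°
rotate_crank_by(-79°): θ ← -206° -79° = -285°
rotate_crank_by(-77°): θ ← -285° -77° = -362°
rotate_crank_by(-85°): θ ← -362° -85° = -447°
rotate_crank_by(-52°): θ ← -447° -52° = -499°
crank pin P = (r cos θ, r sin θ) = (-36.226060, -31.490833)
h = r sin θ − e = -31.490833 − 2 = -33.490833
sin φ = h / L = -33.490833 / 271 = -0.12358241
φ = arcsin(-0.12358241) = -7.098899°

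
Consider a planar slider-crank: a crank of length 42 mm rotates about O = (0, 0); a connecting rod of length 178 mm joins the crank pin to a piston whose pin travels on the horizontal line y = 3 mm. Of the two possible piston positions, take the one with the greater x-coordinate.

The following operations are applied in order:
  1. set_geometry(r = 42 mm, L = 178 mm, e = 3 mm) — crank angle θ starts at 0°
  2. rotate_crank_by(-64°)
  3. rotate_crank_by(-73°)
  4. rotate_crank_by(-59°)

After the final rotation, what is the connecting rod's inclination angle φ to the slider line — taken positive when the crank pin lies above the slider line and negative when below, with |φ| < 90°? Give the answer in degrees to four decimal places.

2.7618

set_geometry: r = 42 mm, L = 178 mm, e = 3 mm; θ ← 0°
rotate_crank_by(-64°): θ ← 0° -64° = -64°
rotate_crank_by(-73°): θ ← -64° -73° = -137°
rotate_crank_by(-59°): θ ← -137° -59° = -196°
crank pin P = (r cos θ, r sin θ) = (-40.372991, 11.576769)
h = r sin θ − e = 11.576769 − 3 = 8.576769
sin φ = h / L = 8.576769 / 178 = 0.04818410
φ = arcsin(0.04818410) = 2.761815°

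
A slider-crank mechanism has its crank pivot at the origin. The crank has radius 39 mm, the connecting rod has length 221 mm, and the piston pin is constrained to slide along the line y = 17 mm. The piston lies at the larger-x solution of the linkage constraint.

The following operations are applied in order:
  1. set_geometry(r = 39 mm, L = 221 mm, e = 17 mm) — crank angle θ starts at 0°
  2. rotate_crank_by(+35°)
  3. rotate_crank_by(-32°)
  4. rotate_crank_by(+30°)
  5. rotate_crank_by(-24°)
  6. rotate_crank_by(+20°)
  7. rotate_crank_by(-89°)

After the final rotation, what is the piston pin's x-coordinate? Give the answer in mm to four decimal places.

set_geometry: r = 39 mm, L = 221 mm, e = 17 mm; θ ← 0°
rotate_crank_by(+35°): θ ← 0° +35° = 35°
rotate_crank_by(-32°): θ ← 35° -32° = 3°
rotate_crank_by(+30°): θ ← 3° +30° = 33°
rotate_crank_by(-24°): θ ← 33° -24° = 9°
rotate_crank_by(+20°): θ ← 9° +20° = 29°
rotate_crank_by(-89°): θ ← 29° -89° = -60°
crank pin P = (r cos θ, r sin θ) = (19.500000, -33.774991)
h = r sin θ − e = -33.774991 − 17 = -50.774991
x = r cos θ + √(L² − h²) = 19.500000 + √(48841.0 − 2578.0997) = 19.500000 + 215.088122 = 234.588122

234.5881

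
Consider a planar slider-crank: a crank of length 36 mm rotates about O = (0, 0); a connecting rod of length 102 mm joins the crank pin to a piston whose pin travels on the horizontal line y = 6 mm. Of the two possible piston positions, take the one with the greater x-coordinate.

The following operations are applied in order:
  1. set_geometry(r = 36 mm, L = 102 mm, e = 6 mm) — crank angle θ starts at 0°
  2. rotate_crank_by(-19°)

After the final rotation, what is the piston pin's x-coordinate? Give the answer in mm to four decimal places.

set_geometry: r = 36 mm, L = 102 mm, e = 6 mm; θ ← 0°
rotate_crank_by(-19°): θ ← 0° -19° = -19°
crank pin P = (r cos θ, r sin θ) = (34.038669, -11.720454)
h = r sin θ − e = -11.720454 − 6 = -17.720454
x = r cos θ + √(L² − h²) = 34.038669 + √(10404.0 − 314.0145) = 34.038669 + 100.448920 = 134.487589

134.4876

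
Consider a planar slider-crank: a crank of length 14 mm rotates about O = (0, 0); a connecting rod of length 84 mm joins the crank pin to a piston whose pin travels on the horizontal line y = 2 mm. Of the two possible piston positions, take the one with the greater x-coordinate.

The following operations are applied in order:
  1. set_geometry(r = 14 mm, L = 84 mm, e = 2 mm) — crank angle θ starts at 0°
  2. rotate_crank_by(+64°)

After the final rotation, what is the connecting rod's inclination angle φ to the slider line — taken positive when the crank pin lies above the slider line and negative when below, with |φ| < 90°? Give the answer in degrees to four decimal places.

7.2379

set_geometry: r = 14 mm, L = 84 mm, e = 2 mm; θ ← 0°
rotate_crank_by(+64°): θ ← 0° +64° = 64°
crank pin P = (r cos θ, r sin θ) = (6.137196, 12.583117)
h = r sin θ − e = 12.583117 − 2 = 10.583117
sin φ = h / L = 10.583117 / 84 = 0.12598948
φ = arcsin(0.12598948) = 7.237901°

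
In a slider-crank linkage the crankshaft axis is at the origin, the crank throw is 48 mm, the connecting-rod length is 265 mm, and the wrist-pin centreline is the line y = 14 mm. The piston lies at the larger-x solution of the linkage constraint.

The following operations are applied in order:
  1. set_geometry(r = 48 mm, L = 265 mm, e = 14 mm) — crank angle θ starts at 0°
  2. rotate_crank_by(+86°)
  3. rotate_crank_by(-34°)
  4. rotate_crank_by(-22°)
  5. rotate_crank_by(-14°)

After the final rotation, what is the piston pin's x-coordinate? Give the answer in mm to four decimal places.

311.1394

set_geometry: r = 48 mm, L = 265 mm, e = 14 mm; θ ← 0°
rotate_crank_by(+86°): θ ← 0° +86° = 86°
rotate_crank_by(-34°): θ ← 86° -34° = 52°
rotate_crank_by(-22°): θ ← 52° -22° = 30°
rotate_crank_by(-14°): θ ← 30° -14° = 16°
crank pin P = (r cos θ, r sin θ) = (46.140561, 13.230593)
h = r sin θ − e = 13.230593 − 14 = -0.769407
x = r cos θ + √(L² − h²) = 46.140561 + √(70225.0 − 0.5920) = 46.140561 + 264.998883 = 311.139444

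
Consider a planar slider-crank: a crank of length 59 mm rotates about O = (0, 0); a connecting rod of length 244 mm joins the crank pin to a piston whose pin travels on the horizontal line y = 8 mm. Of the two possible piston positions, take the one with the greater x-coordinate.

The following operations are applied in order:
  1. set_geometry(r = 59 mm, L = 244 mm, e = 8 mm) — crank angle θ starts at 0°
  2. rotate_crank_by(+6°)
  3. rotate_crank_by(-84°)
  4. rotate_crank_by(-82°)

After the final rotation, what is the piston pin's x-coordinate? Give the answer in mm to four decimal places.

186.9255

set_geometry: r = 59 mm, L = 244 mm, e = 8 mm; θ ← 0°
rotate_crank_by(+6°): θ ← 0° +6° = 6°
rotate_crank_by(-84°): θ ← 6° -84° = -78°
rotate_crank_by(-82°): θ ← -78° -82° = -160°
crank pin P = (r cos θ, r sin θ) = (-55.441865, -20.179188)
h = r sin θ − e = -20.179188 − 8 = -28.179188
x = r cos θ + √(L² − h²) = -55.441865 + √(59536.0 − 794.0667) = -55.441865 + 242.367352 = 186.925487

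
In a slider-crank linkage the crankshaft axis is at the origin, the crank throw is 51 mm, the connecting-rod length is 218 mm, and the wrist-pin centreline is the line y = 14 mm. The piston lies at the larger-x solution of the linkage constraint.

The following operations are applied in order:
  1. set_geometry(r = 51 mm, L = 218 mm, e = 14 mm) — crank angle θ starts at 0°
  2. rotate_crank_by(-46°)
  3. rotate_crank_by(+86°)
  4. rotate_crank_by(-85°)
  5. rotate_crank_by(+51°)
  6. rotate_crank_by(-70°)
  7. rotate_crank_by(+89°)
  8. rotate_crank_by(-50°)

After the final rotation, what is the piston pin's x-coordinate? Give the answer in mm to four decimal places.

set_geometry: r = 51 mm, L = 218 mm, e = 14 mm; θ ← 0°
rotate_crank_by(-46°): θ ← 0° -46° = -46°
rotate_crank_by(+86°): θ ← -46° +86° = 40°
rotate_crank_by(-85°): θ ← 40° -85° = -45°
rotate_crank_by(+51°): θ ← -45° +51° = 6°
rotate_crank_by(-70°): θ ← 6° -70° = -64°
rotate_crank_by(+89°): θ ← -64° +89° = 25°
rotate_crank_by(-50°): θ ← 25° -50° = -25°
crank pin P = (r cos θ, r sin θ) = (46.221697, -21.553531)
h = r sin θ − e = -21.553531 − 14 = -35.553531
x = r cos θ + √(L² − h²) = 46.221697 + √(47524.0 − 1264.0536) = 46.221697 + 215.081255 = 261.302953

261.3030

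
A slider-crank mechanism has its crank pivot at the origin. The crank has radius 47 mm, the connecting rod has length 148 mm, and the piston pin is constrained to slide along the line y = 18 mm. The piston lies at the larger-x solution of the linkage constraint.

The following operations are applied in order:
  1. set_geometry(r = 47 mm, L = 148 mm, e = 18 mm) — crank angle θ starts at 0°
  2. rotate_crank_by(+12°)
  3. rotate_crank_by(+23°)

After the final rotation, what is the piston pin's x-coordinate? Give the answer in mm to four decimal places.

186.2288

set_geometry: r = 47 mm, L = 148 mm, e = 18 mm; θ ← 0°
rotate_crank_by(+12°): θ ← 0° +12° = 12°
rotate_crank_by(+23°): θ ← 12° +23° = 35°
crank pin P = (r cos θ, r sin θ) = (38.500146, 26.958093)
h = r sin θ − e = 26.958093 − 18 = 8.958093
x = r cos θ + √(L² − h²) = 38.500146 + √(21904.0 − 80.2474) = 38.500146 + 147.728645 = 186.228791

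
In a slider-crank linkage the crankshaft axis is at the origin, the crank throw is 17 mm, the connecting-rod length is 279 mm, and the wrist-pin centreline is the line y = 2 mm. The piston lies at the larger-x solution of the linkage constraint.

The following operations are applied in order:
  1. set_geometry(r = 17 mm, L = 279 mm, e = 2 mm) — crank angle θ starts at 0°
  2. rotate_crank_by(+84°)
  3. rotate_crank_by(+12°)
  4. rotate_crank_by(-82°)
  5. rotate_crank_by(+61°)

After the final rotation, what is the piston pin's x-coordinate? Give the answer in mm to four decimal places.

set_geometry: r = 17 mm, L = 279 mm, e = 2 mm; θ ← 0°
rotate_crank_by(+84°): θ ← 0° +84° = 84°
rotate_crank_by(+12°): θ ← 84° +12° = 96°
rotate_crank_by(-82°): θ ← 96° -82° = 14°
rotate_crank_by(+61°): θ ← 14° +61° = 75°
crank pin P = (r cos θ, r sin θ) = (4.399924, 16.420739)
h = r sin θ − e = 16.420739 − 2 = 14.420739
x = r cos θ + √(L² − h²) = 4.399924 + √(77841.0 − 207.9577) = 4.399924 + 278.627067 = 283.026990

283.0270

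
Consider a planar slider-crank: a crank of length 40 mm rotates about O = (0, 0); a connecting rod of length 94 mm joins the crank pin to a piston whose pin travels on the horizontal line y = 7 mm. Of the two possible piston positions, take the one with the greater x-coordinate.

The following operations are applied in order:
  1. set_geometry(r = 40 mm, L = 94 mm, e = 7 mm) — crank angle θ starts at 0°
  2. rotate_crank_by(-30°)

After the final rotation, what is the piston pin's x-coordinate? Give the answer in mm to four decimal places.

124.6799

set_geometry: r = 40 mm, L = 94 mm, e = 7 mm; θ ← 0°
rotate_crank_by(-30°): θ ← 0° -30° = -30°
crank pin P = (r cos θ, r sin θ) = (34.641016, -20.000000)
h = r sin θ − e = -20.000000 − 7 = -27.000000
x = r cos θ + √(L² − h²) = 34.641016 + √(8836.0 − 729.0000) = 34.641016 + 90.038880 = 124.679897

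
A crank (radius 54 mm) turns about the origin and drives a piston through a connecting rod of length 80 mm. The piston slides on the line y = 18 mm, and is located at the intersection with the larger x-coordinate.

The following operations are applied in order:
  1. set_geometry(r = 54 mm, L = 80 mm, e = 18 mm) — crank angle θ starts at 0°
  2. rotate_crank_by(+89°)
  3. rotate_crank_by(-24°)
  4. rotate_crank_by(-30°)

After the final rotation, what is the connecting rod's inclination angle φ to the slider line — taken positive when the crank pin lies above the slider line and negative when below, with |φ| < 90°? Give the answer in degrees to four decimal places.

9.3325

set_geometry: r = 54 mm, L = 80 mm, e = 18 mm; θ ← 0°
rotate_crank_by(+89°): θ ← 0° +89° = 89°
rotate_crank_by(-24°): θ ← 89° -24° = 65°
rotate_crank_by(-30°): θ ← 65° -30° = 35°
crank pin P = (r cos θ, r sin θ) = (44.234210, 30.973128)
h = r sin θ − e = 30.973128 − 18 = 12.973128
sin φ = h / L = 12.973128 / 80 = 0.16216409
φ = arcsin(0.16216409) = 9.332530°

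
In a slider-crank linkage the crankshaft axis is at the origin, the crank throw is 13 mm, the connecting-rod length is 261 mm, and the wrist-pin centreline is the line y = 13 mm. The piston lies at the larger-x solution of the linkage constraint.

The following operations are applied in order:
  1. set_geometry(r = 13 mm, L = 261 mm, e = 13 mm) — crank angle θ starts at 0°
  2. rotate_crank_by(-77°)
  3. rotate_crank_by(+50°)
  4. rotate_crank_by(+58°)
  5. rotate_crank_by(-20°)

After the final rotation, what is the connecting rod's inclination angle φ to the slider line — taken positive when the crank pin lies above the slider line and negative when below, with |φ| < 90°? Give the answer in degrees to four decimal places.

-2.3099

set_geometry: r = 13 mm, L = 261 mm, e = 13 mm; θ ← 0°
rotate_crank_by(-77°): θ ← 0° -77° = -77°
rotate_crank_by(+50°): θ ← -77° +50° = -27°
rotate_crank_by(+58°): θ ← -27° +58° = 31°
rotate_crank_by(-20°): θ ← 31° -20° = 11°
crank pin P = (r cos θ, r sin θ) = (12.761153, 2.480517)
h = r sin θ − e = 2.480517 − 13 = -10.519483
sin φ = h / L = -10.519483 / 261 = -0.04030453
φ = arcsin(-0.04030453) = -2.309905°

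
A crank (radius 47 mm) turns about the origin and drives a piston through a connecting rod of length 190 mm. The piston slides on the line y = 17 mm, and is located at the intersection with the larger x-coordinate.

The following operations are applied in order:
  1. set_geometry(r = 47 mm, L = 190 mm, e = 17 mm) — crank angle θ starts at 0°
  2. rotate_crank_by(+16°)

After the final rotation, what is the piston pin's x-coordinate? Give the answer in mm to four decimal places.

235.1362

set_geometry: r = 47 mm, L = 190 mm, e = 17 mm; θ ← 0°
rotate_crank_by(+16°): θ ← 0° +16° = 16°
crank pin P = (r cos θ, r sin θ) = (45.179300, 12.954956)
h = r sin θ − e = 12.954956 − 17 = -4.045044
x = r cos θ + √(L² − h²) = 45.179300 + √(36100.0 − 16.3624) = 45.179300 + 189.956936 = 235.136236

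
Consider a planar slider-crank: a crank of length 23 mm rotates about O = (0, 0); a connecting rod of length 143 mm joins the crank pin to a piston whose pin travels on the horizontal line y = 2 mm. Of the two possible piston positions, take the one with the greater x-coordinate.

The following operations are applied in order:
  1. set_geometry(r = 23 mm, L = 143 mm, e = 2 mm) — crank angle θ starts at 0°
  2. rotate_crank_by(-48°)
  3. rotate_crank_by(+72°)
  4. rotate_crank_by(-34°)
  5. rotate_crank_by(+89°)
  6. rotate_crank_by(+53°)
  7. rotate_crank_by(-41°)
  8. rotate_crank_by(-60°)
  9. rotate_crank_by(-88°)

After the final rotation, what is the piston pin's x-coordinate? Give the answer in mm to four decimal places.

153.9331

set_geometry: r = 23 mm, L = 143 mm, e = 2 mm; θ ← 0°
rotate_crank_by(-48°): θ ← 0° -48° = -48°
rotate_crank_by(+72°): θ ← -48° +72° = 24°
rotate_crank_by(-34°): θ ← 24° -34° = -10°
rotate_crank_by(+89°): θ ← -10° +89° = 79°
rotate_crank_by(+53°): θ ← 79° +53° = 132°
rotate_crank_by(-41°): θ ← 132° -41° = 91°
rotate_crank_by(-60°): θ ← 91° -60° = 31°
rotate_crank_by(-88°): θ ← 31° -88° = -57°
crank pin P = (r cos θ, r sin θ) = (12.526698, -19.289423)
h = r sin θ − e = -19.289423 − 2 = -21.289423
x = r cos θ + √(L² − h²) = 12.526698 + √(20449.0 − 453.2395) = 12.526698 + 141.406366 = 153.933064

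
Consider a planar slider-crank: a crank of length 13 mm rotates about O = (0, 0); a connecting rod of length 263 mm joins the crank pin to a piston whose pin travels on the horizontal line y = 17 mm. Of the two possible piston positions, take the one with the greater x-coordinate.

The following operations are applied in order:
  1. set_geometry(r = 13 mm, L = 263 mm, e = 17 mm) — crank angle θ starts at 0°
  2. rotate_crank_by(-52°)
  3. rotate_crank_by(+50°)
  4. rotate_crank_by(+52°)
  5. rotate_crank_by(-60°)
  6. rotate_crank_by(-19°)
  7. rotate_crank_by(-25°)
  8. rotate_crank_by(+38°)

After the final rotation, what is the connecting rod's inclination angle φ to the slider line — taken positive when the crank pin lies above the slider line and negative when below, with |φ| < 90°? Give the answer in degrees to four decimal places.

set_geometry: r = 13 mm, L = 263 mm, e = 17 mm; θ ← 0°
rotate_crank_by(-52°): θ ← 0° -52° = -52°
rotate_crank_by(+50°): θ ← -52° +50° = -2°
rotate_crank_by(+52°): θ ← -2° +52° = 50°
rotate_crank_by(-60°): θ ← 50° -60° = -10°
rotate_crank_by(-19°): θ ← -10° -19° = -29°
rotate_crank_by(-25°): θ ← -29° -25° = -54°
rotate_crank_by(+38°): θ ← -54° +38° = -16°
crank pin P = (r cos θ, r sin θ) = (12.496402, -3.583286)
h = r sin θ − e = -3.583286 − 17 = -20.583286
sin φ = h / L = -20.583286 / 263 = -0.07826344
φ = arcsin(-0.07826344) = -4.488755°

-4.4888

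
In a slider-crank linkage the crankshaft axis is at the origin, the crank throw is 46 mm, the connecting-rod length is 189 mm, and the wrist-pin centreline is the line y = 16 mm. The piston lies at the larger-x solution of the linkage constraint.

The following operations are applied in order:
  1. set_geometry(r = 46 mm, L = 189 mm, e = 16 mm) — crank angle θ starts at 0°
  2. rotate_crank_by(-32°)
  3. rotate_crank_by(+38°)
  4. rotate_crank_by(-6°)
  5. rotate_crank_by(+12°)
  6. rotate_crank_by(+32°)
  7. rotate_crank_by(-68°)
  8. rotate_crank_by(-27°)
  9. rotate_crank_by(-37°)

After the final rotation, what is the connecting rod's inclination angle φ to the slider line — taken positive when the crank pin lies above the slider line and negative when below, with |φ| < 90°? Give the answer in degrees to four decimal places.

-19.1410

set_geometry: r = 46 mm, L = 189 mm, e = 16 mm; θ ← 0°
rotate_crank_by(-32°): θ ← 0° -32° = -32°
rotate_crank_by(+38°): θ ← -32° +38° = 6°
rotate_crank_by(-6°): θ ← 6° -6° = 0°
rotate_crank_by(+12°): θ ← 0° +12° = 12°
rotate_crank_by(+32°): θ ← 12° +32° = 44°
rotate_crank_by(-68°): θ ← 44° -68° = -24°
rotate_crank_by(-27°): θ ← -24° -27° = -51°
rotate_crank_by(-37°): θ ← -51° -37° = -88°
crank pin P = (r cos θ, r sin θ) = (1.605377, -45.971978)
h = r sin θ − e = -45.971978 − 16 = -61.971978
sin φ = h / L = -61.971978 / 189 = -0.32789406
φ = arcsin(-0.32789406) = -19.141003°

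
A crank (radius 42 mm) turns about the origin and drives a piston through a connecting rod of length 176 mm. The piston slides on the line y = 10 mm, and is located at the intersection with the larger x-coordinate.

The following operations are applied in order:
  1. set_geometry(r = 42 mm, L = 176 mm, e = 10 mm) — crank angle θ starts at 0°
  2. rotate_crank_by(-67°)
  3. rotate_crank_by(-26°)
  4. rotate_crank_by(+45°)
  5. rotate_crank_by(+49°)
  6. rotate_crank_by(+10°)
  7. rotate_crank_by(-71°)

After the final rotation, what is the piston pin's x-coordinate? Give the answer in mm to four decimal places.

190.7809

set_geometry: r = 42 mm, L = 176 mm, e = 10 mm; θ ← 0°
rotate_crank_by(-67°): θ ← 0° -67° = -67°
rotate_crank_by(-26°): θ ← -67° -26° = -93°
rotate_crank_by(+45°): θ ← -93° +45° = -48°
rotate_crank_by(+49°): θ ← -48° +49° = 1°
rotate_crank_by(+10°): θ ← 1° +10° = 11°
rotate_crank_by(-71°): θ ← 11° -71° = -60°
crank pin P = (r cos θ, r sin θ) = (21.000000, -36.373067)
h = r sin θ − e = -36.373067 − 10 = -46.373067
x = r cos θ + √(L² − h²) = 21.000000 + √(30976.0 − 2150.4613) = 21.000000 + 169.780855 = 190.780855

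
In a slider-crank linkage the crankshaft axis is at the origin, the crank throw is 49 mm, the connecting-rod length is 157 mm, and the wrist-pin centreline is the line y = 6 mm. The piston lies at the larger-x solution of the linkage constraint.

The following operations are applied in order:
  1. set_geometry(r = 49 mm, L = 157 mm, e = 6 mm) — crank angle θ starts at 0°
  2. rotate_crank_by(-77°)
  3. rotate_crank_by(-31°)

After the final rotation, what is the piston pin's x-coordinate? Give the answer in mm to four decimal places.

set_geometry: r = 49 mm, L = 157 mm, e = 6 mm; θ ← 0°
rotate_crank_by(-77°): θ ← 0° -77° = -77°
rotate_crank_by(-31°): θ ← -77° -31° = -108°
crank pin P = (r cos θ, r sin θ) = (-15.141833, -46.601769)
h = r sin θ − e = -46.601769 − 6 = -52.601769
x = r cos θ + √(L² − h²) = -15.141833 + √(24649.0 − 2766.9461) = -15.141833 + 147.925839 = 132.784006

132.7840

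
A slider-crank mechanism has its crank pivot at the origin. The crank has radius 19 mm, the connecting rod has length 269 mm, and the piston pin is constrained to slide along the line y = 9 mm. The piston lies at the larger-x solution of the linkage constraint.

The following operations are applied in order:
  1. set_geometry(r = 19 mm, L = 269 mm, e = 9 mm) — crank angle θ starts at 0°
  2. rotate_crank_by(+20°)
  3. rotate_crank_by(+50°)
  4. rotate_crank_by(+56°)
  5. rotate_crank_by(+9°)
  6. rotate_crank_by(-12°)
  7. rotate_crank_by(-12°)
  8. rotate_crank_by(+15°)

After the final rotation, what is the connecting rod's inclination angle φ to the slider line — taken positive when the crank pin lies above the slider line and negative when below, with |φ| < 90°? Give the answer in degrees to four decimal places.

1.3572

set_geometry: r = 19 mm, L = 269 mm, e = 9 mm; θ ← 0°
rotate_crank_by(+20°): θ ← 0° +20° = 20°
rotate_crank_by(+50°): θ ← 20° +50° = 70°
rotate_crank_by(+56°): θ ← 70° +56° = 126°
rotate_crank_by(+9°): θ ← 126° +9° = 135°
rotate_crank_by(-12°): θ ← 135° -12° = 123°
rotate_crank_by(-12°): θ ← 123° -12° = 111°
rotate_crank_by(+15°): θ ← 111° +15° = 126°
crank pin P = (r cos θ, r sin θ) = (-11.167920, 15.371323)
h = r sin θ − e = 15.371323 − 9 = 6.371323
sin φ = h / L = 6.371323 / 269 = 0.02368522
φ = arcsin(0.02368522) = 1.357190°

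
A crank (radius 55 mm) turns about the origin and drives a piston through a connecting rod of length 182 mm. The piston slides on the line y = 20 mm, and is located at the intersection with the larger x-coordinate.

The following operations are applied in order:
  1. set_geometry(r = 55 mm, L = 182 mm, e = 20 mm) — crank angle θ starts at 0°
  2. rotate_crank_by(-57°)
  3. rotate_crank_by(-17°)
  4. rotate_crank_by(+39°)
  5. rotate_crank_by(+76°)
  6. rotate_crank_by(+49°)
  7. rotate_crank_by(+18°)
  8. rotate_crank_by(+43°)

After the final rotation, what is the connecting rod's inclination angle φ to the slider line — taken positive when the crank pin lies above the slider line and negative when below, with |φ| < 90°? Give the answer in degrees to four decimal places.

set_geometry: r = 55 mm, L = 182 mm, e = 20 mm; θ ← 0°
rotate_crank_by(-57°): θ ← 0° -57° = -57°
rotate_crank_by(-17°): θ ← -57° -17° = -74°
rotate_crank_by(+39°): θ ← -74° +39° = -35°
rotate_crank_by(+76°): θ ← -35° +76° = 41°
rotate_crank_by(+49°): θ ← 41° +49° = 90°
rotate_crank_by(+18°): θ ← 90° +18° = 108°
rotate_crank_by(+43°): θ ← 108° +43° = 151°
crank pin P = (r cos θ, r sin θ) = (-48.104084, 26.664529)
h = r sin θ − e = 26.664529 − 20 = 6.664529
sin φ = h / L = 6.664529 / 182 = 0.03661829
φ = arcsin(0.03661829) = 2.098543°

2.0985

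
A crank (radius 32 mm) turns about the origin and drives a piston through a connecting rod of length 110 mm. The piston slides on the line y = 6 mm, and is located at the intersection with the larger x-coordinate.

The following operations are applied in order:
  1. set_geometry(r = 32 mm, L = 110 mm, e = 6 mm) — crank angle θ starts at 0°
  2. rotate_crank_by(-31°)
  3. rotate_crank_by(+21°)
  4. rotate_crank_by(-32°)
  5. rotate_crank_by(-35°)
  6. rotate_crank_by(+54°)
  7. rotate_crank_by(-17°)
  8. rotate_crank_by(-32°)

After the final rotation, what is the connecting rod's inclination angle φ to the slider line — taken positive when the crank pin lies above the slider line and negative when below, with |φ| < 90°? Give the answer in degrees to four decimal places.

-19.3426

set_geometry: r = 32 mm, L = 110 mm, e = 6 mm; θ ← 0°
rotate_crank_by(-31°): θ ← 0° -31° = -31°
rotate_crank_by(+21°): θ ← -31° +21° = -10°
rotate_crank_by(-32°): θ ← -10° -32° = -42°
rotate_crank_by(-35°): θ ← -42° -35° = -77°
rotate_crank_by(+54°): θ ← -77° +54° = -23°
rotate_crank_by(-17°): θ ← -23° -17° = -40°
rotate_crank_by(-32°): θ ← -40° -32° = -72°
crank pin P = (r cos θ, r sin θ) = (9.888544, -30.433809)
h = r sin θ − e = -30.433809 − 6 = -36.433809
sin φ = h / L = -36.433809 / 110 = -0.33121644
φ = arcsin(-0.33121644) = -19.342625°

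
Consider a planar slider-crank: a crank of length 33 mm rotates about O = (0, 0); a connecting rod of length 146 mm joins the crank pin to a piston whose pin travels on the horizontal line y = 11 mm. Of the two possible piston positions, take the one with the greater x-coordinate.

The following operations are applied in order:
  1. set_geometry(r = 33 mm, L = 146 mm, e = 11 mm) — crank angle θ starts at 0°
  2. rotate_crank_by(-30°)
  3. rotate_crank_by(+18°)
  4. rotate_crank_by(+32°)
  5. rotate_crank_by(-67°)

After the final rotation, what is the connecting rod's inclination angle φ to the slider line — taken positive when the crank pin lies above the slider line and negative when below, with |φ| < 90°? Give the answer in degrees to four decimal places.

-13.9248

set_geometry: r = 33 mm, L = 146 mm, e = 11 mm; θ ← 0°
rotate_crank_by(-30°): θ ← 0° -30° = -30°
rotate_crank_by(+18°): θ ← -30° +18° = -12°
rotate_crank_by(+32°): θ ← -12° +32° = 20°
rotate_crank_by(-67°): θ ← 20° -67° = -47°
crank pin P = (r cos θ, r sin θ) = (22.505946, -24.134672)
h = r sin θ − e = -24.134672 − 11 = -35.134672
sin φ = h / L = -35.134672 / 146 = -0.24064844
φ = arcsin(-0.24064844) = -13.924815°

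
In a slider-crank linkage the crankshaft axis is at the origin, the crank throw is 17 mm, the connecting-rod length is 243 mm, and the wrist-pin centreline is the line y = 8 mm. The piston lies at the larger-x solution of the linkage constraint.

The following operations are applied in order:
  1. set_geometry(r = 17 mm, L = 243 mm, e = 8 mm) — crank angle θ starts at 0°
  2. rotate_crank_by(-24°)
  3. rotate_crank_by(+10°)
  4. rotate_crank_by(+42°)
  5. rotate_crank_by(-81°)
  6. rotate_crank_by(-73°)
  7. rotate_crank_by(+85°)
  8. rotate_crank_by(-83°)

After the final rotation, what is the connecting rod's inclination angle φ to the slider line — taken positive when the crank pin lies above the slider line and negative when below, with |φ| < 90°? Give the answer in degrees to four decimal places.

set_geometry: r = 17 mm, L = 243 mm, e = 8 mm; θ ← 0°
rotate_crank_by(-24°): θ ← 0° -24° = -24°
rotate_crank_by(+10°): θ ← -24° +10° = -14°
rotate_crank_by(+42°): θ ← -14° +42° = 28°
rotate_crank_by(-81°): θ ← 28° -81° = -53°
rotate_crank_by(-73°): θ ← -53° -73° = -126°
rotate_crank_by(+85°): θ ← -126° +85° = -41°
rotate_crank_by(-83°): θ ← -41° -83° = -124°
crank pin P = (r cos θ, r sin θ) = (-9.506279, -14.093639)
h = r sin θ − e = -14.093639 − 8 = -22.093639
sin φ = h / L = -22.093639 / 243 = -0.09092032
φ = arcsin(-0.09092032) = -5.216555°

-5.2166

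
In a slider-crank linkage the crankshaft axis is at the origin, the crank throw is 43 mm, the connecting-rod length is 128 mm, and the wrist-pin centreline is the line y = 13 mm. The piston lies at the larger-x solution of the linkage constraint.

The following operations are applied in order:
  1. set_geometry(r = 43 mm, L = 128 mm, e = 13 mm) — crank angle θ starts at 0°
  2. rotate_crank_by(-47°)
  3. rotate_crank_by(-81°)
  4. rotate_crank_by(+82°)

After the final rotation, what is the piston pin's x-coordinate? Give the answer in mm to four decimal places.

set_geometry: r = 43 mm, L = 128 mm, e = 13 mm; θ ← 0°
rotate_crank_by(-47°): θ ← 0° -47° = -47°
rotate_crank_by(-81°): θ ← -47° -81° = -128°
rotate_crank_by(+82°): θ ← -128° +82° = -46°
crank pin P = (r cos θ, r sin θ) = (29.870310, -30.931611)
h = r sin θ − e = -30.931611 − 13 = -43.931611
x = r cos θ + √(L² − h²) = 29.870310 + √(16384.0 − 1929.9865) = 29.870310 + 120.224846 = 150.095156

150.0952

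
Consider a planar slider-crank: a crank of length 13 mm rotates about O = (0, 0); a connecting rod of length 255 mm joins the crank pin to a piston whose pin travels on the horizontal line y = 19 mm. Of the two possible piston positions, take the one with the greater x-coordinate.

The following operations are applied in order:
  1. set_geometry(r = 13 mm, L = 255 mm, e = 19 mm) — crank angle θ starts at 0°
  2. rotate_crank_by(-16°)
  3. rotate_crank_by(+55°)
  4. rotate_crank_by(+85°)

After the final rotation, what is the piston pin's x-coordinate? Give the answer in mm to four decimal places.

set_geometry: r = 13 mm, L = 255 mm, e = 19 mm; θ ← 0°
rotate_crank_by(-16°): θ ← 0° -16° = -16°
rotate_crank_by(+55°): θ ← -16° +55° = 39°
rotate_crank_by(+85°): θ ← 39° +85° = 124°
crank pin P = (r cos θ, r sin θ) = (-7.269508, 10.777488)
h = r sin θ − e = 10.777488 − 19 = -8.222512
x = r cos θ + √(L² − h²) = -7.269508 + √(65025.0 − 67.6097) = -7.269508 + 254.867397 = 247.597890

247.5979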